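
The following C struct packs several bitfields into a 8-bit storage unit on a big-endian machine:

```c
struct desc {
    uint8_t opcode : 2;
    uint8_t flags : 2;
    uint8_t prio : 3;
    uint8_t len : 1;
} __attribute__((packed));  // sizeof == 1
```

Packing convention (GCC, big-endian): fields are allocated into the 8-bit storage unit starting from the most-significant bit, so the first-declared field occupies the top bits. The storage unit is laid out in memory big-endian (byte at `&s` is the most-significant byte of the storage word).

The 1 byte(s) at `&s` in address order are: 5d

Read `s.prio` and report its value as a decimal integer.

6

[0]=0x5d (big-endian) → word 0x5d
opcode:2 @ bit 6 → (0x5d>>6)&0x3 = 0x1
flags:2 @ bit 4 → (0x5d>>4)&0x3 = 0x1
prio:3 @ bit 1 → (0x5d>>1)&0x7 = 0x6  ←
len:1 @ bit 0 → (0x5d>>0)&0x1 = 0x1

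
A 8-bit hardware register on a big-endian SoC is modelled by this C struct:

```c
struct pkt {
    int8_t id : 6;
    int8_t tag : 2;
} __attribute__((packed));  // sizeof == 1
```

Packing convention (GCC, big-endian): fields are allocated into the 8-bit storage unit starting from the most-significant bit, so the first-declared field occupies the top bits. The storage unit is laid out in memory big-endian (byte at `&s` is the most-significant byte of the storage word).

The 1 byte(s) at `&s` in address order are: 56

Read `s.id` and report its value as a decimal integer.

[0]=0x56 (big-endian) → word 0x56
id:6 @ bit 2 → (0x56>>2)&0x3f = 0x15  ←
tag:2 @ bit 0 → (0x56>>0)&0x3 = 0x2
id signed 6b, MSB=0: value = 21

21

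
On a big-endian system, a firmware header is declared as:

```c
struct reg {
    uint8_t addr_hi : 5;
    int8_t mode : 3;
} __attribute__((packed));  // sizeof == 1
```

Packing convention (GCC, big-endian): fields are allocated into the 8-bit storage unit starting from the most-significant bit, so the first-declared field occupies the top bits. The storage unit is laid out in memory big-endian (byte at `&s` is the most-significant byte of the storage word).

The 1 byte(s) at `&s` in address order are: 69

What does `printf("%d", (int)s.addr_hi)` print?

13

[0]=0x69 (big-endian) → word 0x69
addr_hi:5 @ bit 3 → (0x69>>3)&0x1f = 0xd  ←
mode:3 @ bit 0 → (0x69>>0)&0x7 = 0x1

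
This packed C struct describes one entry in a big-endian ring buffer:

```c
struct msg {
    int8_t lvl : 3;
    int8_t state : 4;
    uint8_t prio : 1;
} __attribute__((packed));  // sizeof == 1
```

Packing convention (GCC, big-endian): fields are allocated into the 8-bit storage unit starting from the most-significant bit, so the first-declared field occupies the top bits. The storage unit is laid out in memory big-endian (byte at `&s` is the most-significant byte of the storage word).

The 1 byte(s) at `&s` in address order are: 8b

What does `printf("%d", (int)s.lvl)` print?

[0]=0x8b (big-endian) → word 0x8b
lvl [5+:3] = (word>>5) & 0x7 = 4  ←
state [1+:4] = (word>>1) & 0xf = 5
prio [0+:1] = (word>>0) & 0x1 = 1
lvl signed 3b, MSB=1: 4 - 8 = -4

-4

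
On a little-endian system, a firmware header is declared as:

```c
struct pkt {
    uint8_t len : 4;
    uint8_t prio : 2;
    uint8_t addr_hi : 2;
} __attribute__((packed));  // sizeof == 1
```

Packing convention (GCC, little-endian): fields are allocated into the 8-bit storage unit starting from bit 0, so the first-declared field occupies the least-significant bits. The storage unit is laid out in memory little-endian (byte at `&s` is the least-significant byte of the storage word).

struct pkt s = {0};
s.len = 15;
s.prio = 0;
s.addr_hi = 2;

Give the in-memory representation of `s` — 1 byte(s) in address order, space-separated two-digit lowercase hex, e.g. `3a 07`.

8f

len:4 = 15 → 0xf << 0 → word 0x0f
prio:2 = 0 → 0x0 << 4 → word 0x0f
addr_hi:2 = 2 → 0x2 << 6 → word 0x8f
word = 0x8f → little-endian bytes:
  [0]=0x8f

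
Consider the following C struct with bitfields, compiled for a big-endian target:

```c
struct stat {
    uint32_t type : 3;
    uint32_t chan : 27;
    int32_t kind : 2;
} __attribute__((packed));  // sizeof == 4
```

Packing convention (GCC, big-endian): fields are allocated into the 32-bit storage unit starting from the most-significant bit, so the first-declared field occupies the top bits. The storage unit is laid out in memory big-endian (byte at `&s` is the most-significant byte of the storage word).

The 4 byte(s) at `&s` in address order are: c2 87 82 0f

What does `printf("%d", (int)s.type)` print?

6

[0]=0xc2 [1]=0x87 [2]=0x82 [3]=0x0f (big-endian) → word 0xc287820f
type [29+:3] = (word>>29) & 0x7 = 6  ←
chan [2+:27] = (word>>2) & 0x7ffffff = 10608771
kind [0+:2] = (word>>0) & 0x3 = 3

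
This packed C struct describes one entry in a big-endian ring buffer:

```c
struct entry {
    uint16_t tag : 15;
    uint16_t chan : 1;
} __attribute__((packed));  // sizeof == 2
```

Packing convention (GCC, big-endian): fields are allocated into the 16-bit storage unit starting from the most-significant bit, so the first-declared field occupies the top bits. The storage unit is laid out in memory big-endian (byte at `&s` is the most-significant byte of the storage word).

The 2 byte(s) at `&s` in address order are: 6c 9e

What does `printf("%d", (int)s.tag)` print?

[0]=0x6c [1]=0x9e (big-endian) → word 0x6c9e
tag [1+:15] = (word>>1) & 0x7fff = 13903  ←
chan [0+:1] = (word>>0) & 0x1 = 0

13903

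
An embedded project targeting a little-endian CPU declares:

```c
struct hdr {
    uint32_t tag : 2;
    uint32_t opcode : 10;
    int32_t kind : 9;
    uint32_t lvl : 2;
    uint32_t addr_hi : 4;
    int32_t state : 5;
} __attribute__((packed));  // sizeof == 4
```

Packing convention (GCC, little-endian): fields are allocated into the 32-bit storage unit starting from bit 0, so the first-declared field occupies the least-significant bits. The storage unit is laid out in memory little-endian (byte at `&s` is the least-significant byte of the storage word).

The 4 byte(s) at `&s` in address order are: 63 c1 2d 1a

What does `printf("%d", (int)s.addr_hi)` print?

4

[0]=0x63 [1]=0xc1 [2]=0x2d [3]=0x1a (little-endian) → word 0x1a2dc163
tag [0+:2] = (word>>0) & 0x3 = 3
opcode [2+:10] = (word>>2) & 0x3ff = 88
kind [12+:9] = (word>>12) & 0x1ff = 220
lvl [21+:2] = (word>>21) & 0x3 = 1
addr_hi [23+:4] = (word>>23) & 0xf = 4  ←
state [27+:5] = (word>>27) & 0x1f = 3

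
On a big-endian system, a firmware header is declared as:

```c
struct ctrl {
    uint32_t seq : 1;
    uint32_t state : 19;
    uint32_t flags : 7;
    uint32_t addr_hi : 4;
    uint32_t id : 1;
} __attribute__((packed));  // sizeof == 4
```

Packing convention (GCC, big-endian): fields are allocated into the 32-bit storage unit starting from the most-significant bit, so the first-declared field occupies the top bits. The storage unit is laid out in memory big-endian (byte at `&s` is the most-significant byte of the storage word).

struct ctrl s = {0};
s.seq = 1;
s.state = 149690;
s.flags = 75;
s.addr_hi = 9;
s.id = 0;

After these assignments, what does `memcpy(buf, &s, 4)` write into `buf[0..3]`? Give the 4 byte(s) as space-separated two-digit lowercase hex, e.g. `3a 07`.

seq:1 = 1 → 0x1 << 31 → word 0x80000000
state:19 = 149690 → 0x248ba << 12 → word 0xa48ba000
flags:7 = 75 → 0x4b << 5 → word 0xa48ba960
addr_hi:4 = 9 → 0x9 << 1 → word 0xa48ba972
id:1 = 0 → 0x0 << 0 → word 0xa48ba972
word = 0xa48ba972 → big-endian bytes:
  [0]=0xa4  [1]=0x8b  [2]=0xa9  [3]=0x72

a4 8b a9 72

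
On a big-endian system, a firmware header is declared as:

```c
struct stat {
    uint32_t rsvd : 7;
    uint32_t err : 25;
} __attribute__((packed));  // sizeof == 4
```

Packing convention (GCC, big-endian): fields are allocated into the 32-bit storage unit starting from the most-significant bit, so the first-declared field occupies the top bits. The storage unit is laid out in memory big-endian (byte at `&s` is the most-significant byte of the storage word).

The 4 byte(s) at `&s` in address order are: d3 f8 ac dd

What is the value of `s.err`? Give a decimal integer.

[0]=0xd3 [1]=0xf8 [2]=0xac [3]=0xdd (big-endian) → word 0xd3f8acdd
rsvd:7 @ bit 25 → (0xd3f8acdd>>25)&0x7f = 0x69
err:25 @ bit 0 → (0xd3f8acdd>>0)&0x1ffffff = 0x1f8acdd  ←

33074397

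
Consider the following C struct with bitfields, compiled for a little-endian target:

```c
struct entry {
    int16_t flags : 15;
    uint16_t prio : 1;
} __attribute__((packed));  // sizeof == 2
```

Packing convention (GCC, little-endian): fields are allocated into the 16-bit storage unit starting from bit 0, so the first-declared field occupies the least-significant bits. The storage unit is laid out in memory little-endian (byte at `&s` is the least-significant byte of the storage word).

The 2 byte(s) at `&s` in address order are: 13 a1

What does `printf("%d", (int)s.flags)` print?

8467

[0]=0x13 [1]=0xa1 (little-endian) → word 0xa113
flags [0+:15] = (word>>0) & 0x7fff = 8467  ←
prio [15+:1] = (word>>15) & 0x1 = 1
flags signed 15b, MSB=0: value = 8467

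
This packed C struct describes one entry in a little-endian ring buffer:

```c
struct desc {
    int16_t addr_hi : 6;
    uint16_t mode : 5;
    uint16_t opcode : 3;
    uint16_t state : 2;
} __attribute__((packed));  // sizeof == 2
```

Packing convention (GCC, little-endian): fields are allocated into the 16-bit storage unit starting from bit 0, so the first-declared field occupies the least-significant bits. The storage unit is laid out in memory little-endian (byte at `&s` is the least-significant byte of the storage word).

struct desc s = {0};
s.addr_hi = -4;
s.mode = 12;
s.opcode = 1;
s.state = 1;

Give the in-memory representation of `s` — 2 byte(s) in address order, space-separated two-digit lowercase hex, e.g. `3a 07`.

3c 4b

addr_hi:6 = -4 → 0x3c << 0 → word 0x003c
mode:5 = 12 → 0xc << 6 → word 0x033c
opcode:3 = 1 → 0x1 << 11 → word 0x0b3c
state:2 = 1 → 0x1 << 14 → word 0x4b3c
word = 0x4b3c → little-endian bytes:
  [0]=0x3c  [1]=0x4b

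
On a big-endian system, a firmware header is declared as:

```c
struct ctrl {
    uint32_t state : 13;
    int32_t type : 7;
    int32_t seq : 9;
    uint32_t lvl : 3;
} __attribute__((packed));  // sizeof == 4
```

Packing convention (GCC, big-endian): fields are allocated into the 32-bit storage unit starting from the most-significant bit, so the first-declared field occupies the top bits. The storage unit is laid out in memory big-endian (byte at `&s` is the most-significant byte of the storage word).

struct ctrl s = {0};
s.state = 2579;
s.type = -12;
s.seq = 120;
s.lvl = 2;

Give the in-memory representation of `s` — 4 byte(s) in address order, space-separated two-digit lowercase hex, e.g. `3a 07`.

50 9f 43 c2

state (13b) val=2579 bits=0xa13 at bit 19: 0x50980000
type (7b) val=-12 bits=0x74 at bit 12: 0x509f4000
seq (9b) val=120 bits=0x78 at bit 3: 0x509f43c0
lvl (3b) val=2 bits=0x2 at bit 0: 0x509f43c2
word = 0x509f43c2 → big-endian bytes:
  [0]=0x50  [1]=0x9f  [2]=0x43  [3]=0xc2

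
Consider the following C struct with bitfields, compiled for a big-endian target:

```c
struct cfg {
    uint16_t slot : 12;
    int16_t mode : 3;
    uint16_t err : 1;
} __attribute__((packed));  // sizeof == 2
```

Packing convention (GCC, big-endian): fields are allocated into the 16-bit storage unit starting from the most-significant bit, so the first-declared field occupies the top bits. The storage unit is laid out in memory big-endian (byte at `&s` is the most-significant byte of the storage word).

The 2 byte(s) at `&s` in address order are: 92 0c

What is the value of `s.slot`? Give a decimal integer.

2336

[0]=0x92 [1]=0x0c (big-endian) → word 0x920c
slot [4+:12] = (word>>4) & 0xfff = 2336  ←
mode [1+:3] = (word>>1) & 0x7 = 6
err [0+:1] = (word>>0) & 0x1 = 0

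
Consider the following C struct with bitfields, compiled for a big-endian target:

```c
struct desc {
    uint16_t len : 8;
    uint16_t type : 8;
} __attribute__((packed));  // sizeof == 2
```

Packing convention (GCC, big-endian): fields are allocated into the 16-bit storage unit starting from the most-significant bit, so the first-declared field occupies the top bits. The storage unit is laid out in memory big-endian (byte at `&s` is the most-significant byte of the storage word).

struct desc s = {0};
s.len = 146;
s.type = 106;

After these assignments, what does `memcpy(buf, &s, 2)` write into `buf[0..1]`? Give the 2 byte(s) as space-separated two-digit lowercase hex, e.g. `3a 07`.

92 6a

[8+:8] len=146 & 0xff = 0x92; word=0x9200
[0+:8] type=106 & 0xff = 0x6a; word=0x926a
word = 0x926a → big-endian bytes:
  [0]=0x92  [1]=0x6a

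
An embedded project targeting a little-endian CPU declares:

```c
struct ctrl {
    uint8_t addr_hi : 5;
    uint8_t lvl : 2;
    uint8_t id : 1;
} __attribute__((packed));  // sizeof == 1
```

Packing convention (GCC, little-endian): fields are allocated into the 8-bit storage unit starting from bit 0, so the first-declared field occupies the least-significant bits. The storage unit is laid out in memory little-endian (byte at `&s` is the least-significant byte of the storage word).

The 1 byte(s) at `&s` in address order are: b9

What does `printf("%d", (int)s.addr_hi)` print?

[0]=0xb9 (little-endian) → word 0xb9
addr_hi:5 @ bit 0 → (0xb9>>0)&0x1f = 0x19  ←
lvl:2 @ bit 5 → (0xb9>>5)&0x3 = 0x1
id:1 @ bit 7 → (0xb9>>7)&0x1 = 0x1

25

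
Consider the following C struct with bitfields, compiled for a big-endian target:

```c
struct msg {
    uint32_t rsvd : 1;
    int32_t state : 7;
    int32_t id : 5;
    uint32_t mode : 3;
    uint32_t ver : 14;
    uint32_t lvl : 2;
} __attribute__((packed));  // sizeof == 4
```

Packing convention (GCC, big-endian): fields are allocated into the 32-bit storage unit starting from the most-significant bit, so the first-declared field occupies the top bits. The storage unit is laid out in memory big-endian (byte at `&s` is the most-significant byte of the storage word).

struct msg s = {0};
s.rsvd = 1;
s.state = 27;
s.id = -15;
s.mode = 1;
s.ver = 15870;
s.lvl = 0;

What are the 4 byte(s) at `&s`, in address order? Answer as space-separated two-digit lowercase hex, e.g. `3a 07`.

9b 89 f7 f8

rsvd:1 = 1 → 0x1 << 31 → word 0x80000000
state:7 = 27 → 0x1b << 24 → word 0x9b000000
id:5 = -15 → 0x11 << 19 → word 0x9b880000
mode:3 = 1 → 0x1 << 16 → word 0x9b890000
ver:14 = 15870 → 0x3dfe << 2 → word 0x9b89f7f8
lvl:2 = 0 → 0x0 << 0 → word 0x9b89f7f8
word = 0x9b89f7f8 → big-endian bytes:
  [0]=0x9b  [1]=0x89  [2]=0xf7  [3]=0xf8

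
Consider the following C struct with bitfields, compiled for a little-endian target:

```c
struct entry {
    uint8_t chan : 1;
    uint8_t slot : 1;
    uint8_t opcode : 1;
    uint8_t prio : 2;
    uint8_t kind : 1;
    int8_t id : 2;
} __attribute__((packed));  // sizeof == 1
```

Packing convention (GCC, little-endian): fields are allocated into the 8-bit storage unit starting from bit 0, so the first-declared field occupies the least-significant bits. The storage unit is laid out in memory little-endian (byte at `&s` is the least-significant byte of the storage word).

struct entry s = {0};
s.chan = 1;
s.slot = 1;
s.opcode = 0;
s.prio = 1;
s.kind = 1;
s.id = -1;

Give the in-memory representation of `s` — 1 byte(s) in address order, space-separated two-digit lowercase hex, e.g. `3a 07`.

chan:1 = 1 → 0x1 << 0 → word 0x01
slot:1 = 1 → 0x1 << 1 → word 0x03
opcode:1 = 0 → 0x0 << 2 → word 0x03
prio:2 = 1 → 0x1 << 3 → word 0x0b
kind:1 = 1 → 0x1 << 5 → word 0x2b
id:2 = -1 → 0x3 << 6 → word 0xeb
word = 0xeb → little-endian bytes:
  [0]=0xeb

eb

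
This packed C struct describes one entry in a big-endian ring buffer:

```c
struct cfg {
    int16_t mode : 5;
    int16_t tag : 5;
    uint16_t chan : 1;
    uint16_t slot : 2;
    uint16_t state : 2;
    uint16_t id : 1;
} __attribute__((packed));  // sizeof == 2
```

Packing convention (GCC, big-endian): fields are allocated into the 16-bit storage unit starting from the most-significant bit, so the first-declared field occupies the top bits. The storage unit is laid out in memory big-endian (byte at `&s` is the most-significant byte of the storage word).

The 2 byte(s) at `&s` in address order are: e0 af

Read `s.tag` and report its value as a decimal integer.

2

[0]=0xe0 [1]=0xaf (big-endian) → word 0xe0af
mode:5 @ bit 11 → (0xe0af>>11)&0x1f = 0x1c
tag:5 @ bit 6 → (0xe0af>>6)&0x1f = 0x2  ←
chan:1 @ bit 5 → (0xe0af>>5)&0x1 = 0x1
slot:2 @ bit 3 → (0xe0af>>3)&0x3 = 0x1
state:2 @ bit 1 → (0xe0af>>1)&0x3 = 0x3
id:1 @ bit 0 → (0xe0af>>0)&0x1 = 0x1
tag signed 5b, MSB=0: value = 2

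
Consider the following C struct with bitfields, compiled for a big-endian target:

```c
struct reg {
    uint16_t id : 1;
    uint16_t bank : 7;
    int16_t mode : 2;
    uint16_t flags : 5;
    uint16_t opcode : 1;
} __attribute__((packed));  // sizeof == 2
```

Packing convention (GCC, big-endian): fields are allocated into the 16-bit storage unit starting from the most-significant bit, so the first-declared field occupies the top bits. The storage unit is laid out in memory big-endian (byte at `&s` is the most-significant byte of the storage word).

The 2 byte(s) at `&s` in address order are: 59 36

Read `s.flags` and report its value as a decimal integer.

27

[0]=0x59 [1]=0x36 (big-endian) → word 0x5936
id:1 @ bit 15 → (0x5936>>15)&0x1 = 0x0
bank:7 @ bit 8 → (0x5936>>8)&0x7f = 0x59
mode:2 @ bit 6 → (0x5936>>6)&0x3 = 0x0
flags:5 @ bit 1 → (0x5936>>1)&0x1f = 0x1b  ←
opcode:1 @ bit 0 → (0x5936>>0)&0x1 = 0x0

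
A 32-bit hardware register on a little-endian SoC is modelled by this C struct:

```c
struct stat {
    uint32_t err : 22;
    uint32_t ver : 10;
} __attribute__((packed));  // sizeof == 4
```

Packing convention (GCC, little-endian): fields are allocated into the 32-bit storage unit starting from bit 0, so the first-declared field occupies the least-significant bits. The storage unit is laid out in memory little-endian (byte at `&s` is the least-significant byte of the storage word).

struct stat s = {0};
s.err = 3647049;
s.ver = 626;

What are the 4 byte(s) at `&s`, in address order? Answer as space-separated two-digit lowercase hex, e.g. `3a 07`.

err:22 = 3647049 → 0x37a649 << 0 → word 0x0037a649
ver:10 = 626 → 0x272 << 22 → word 0x9cb7a649
word = 0x9cb7a649 → little-endian bytes:
  [0]=0x49  [1]=0xa6  [2]=0xb7  [3]=0x9c

49 a6 b7 9c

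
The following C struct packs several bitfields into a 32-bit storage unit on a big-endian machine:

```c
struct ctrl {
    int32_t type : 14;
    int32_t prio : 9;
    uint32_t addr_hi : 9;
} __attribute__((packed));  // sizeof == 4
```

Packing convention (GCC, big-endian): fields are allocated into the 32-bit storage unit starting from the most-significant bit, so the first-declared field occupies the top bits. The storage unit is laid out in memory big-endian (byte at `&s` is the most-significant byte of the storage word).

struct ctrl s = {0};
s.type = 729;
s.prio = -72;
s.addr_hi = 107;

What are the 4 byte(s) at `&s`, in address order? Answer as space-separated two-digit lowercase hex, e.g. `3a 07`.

type (14b) val=729 bits=0x2d9 at bit 18: 0x0b640000
prio (9b) val=-72 bits=0x1b8 at bit 9: 0x0b677000
addr_hi (9b) val=107 bits=0x6b at bit 0: 0x0b67706b
word = 0x0b67706b → big-endian bytes:
  [0]=0x0b  [1]=0x67  [2]=0x70  [3]=0x6b

0b 67 70 6b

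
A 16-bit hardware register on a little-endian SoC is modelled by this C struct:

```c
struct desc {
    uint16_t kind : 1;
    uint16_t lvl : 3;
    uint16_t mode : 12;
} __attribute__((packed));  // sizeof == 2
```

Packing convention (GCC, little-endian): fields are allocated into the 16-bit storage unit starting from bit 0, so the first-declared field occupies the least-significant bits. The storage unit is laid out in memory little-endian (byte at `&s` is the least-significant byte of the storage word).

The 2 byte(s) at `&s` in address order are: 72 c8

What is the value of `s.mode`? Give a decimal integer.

[0]=0x72 [1]=0xc8 (little-endian) → word 0xc872
kind [0+:1] = (word>>0) & 0x1 = 0
lvl [1+:3] = (word>>1) & 0x7 = 1
mode [4+:12] = (word>>4) & 0xfff = 3207  ←

3207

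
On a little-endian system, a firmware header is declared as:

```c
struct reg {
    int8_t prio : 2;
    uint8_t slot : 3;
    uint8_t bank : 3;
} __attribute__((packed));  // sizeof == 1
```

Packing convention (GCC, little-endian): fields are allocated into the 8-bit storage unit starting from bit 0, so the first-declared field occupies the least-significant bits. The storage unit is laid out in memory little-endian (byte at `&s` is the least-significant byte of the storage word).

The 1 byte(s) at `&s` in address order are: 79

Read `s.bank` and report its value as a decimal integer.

[0]=0x79 (little-endian) → word 0x79
prio [0+:2] = (word>>0) & 0x3 = 1
slot [2+:3] = (word>>2) & 0x7 = 6
bank [5+:3] = (word>>5) & 0x7 = 3  ←

3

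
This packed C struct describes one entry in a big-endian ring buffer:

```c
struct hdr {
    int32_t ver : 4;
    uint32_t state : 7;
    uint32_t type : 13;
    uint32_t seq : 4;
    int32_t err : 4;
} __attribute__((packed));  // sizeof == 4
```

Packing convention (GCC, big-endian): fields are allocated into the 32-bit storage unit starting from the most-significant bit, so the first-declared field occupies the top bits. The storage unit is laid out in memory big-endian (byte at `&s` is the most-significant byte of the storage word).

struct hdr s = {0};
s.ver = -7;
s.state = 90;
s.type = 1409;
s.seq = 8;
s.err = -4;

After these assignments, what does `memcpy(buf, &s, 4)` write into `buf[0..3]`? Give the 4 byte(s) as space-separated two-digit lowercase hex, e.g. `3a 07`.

9b 45 81 8c

ver (4b) val=-7 bits=0x9 at bit 28: 0x90000000
state (7b) val=90 bits=0x5a at bit 21: 0x9b400000
type (13b) val=1409 bits=0x581 at bit 8: 0x9b458100
seq (4b) val=8 bits=0x8 at bit 4: 0x9b458180
err (4b) val=-4 bits=0xc at bit 0: 0x9b45818c
word = 0x9b45818c → big-endian bytes:
  [0]=0x9b  [1]=0x45  [2]=0x81  [3]=0x8c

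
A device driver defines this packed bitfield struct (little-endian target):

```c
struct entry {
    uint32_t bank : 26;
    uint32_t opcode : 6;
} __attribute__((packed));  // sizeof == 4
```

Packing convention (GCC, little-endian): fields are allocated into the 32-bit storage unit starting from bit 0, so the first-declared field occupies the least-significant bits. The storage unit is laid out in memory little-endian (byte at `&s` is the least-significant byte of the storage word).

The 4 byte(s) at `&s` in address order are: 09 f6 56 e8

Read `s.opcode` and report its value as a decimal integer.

[0]=0x09 [1]=0xf6 [2]=0x56 [3]=0xe8 (little-endian) → word 0xe856f609
bank [0+:26] = (word>>0) & 0x3ffffff = 5699081
opcode [26+:6] = (word>>26) & 0x3f = 58  ←

58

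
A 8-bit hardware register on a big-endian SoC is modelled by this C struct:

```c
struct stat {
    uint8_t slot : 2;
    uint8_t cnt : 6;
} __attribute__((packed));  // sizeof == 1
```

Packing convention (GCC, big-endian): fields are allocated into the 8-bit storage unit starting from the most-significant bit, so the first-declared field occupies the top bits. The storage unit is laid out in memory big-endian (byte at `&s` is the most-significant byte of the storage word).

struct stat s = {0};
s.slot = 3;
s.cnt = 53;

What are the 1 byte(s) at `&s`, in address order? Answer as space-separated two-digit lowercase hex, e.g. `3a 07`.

f5

[6+:2] slot=3 & 0x3 = 0x3; word=0xc0
[0+:6] cnt=53 & 0x3f = 0x35; word=0xf5
word = 0xf5 → big-endian bytes:
  [0]=0xf5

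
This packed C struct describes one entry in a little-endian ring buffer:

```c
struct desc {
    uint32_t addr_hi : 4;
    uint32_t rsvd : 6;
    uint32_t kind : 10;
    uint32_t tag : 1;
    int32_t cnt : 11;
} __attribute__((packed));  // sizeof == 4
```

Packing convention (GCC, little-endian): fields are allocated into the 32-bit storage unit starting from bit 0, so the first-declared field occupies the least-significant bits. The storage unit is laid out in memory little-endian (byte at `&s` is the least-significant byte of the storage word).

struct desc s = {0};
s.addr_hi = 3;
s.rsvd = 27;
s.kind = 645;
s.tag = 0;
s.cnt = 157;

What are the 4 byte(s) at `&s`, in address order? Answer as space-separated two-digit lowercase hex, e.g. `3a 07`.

b3 15 aa 13

addr_hi (4b) val=3 bits=0x3 at bit 0: 0x00000003
rsvd (6b) val=27 bits=0x1b at bit 4: 0x000001b3
kind (10b) val=645 bits=0x285 at bit 10: 0x000a15b3
tag (1b) val=0 bits=0x0 at bit 20: 0x000a15b3
cnt (11b) val=157 bits=0x9d at bit 21: 0x13aa15b3
word = 0x13aa15b3 → little-endian bytes:
  [0]=0xb3  [1]=0x15  [2]=0xaa  [3]=0x13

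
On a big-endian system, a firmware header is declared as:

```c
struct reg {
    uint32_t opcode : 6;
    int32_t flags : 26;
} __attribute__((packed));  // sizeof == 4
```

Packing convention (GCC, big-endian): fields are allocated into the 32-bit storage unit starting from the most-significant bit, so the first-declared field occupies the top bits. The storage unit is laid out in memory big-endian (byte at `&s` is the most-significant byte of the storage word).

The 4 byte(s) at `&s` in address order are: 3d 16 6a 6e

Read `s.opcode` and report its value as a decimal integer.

[0]=0x3d [1]=0x16 [2]=0x6a [3]=0x6e (big-endian) → word 0x3d166a6e
opcode:6 @ bit 26 → (0x3d166a6e>>26)&0x3f = 0xf  ←
flags:26 @ bit 0 → (0x3d166a6e>>0)&0x3ffffff = 0x1166a6e

15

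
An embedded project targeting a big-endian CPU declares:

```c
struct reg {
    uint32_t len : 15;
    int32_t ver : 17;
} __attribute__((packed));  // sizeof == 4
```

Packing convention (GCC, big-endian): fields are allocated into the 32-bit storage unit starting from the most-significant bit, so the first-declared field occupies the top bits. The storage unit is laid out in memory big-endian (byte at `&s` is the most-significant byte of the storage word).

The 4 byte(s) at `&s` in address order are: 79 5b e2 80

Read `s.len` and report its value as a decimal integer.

15533

[0]=0x79 [1]=0x5b [2]=0xe2 [3]=0x80 (big-endian) → word 0x795be280
len:15 @ bit 17 → (0x795be280>>17)&0x7fff = 0x3cad  ←
ver:17 @ bit 0 → (0x795be280>>0)&0x1ffff = 0x1e280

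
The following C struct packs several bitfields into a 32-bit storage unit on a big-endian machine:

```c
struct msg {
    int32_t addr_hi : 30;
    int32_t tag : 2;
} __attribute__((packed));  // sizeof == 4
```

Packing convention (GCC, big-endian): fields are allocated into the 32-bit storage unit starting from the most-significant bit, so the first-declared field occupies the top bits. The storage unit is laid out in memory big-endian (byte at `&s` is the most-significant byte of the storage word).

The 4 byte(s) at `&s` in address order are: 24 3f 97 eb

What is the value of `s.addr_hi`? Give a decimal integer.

[0]=0x24 [1]=0x3f [2]=0x97 [3]=0xeb (big-endian) → word 0x243f97eb
addr_hi:30 @ bit 2 → (0x243f97eb>>2)&0x3fffffff = 0x90fe5fa  ←
tag:2 @ bit 0 → (0x243f97eb>>0)&0x3 = 0x3
addr_hi signed 30b, MSB=0: value = 152036858

152036858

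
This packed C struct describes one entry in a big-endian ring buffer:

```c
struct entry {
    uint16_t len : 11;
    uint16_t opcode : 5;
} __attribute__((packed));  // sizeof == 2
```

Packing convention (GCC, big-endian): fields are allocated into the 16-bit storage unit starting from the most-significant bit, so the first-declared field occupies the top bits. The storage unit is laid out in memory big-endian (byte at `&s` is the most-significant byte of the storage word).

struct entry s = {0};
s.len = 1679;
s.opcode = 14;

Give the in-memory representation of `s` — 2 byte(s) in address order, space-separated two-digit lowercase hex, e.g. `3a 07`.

len:11 = 1679 → 0x68f << 5 → word 0xd1e0
opcode:5 = 14 → 0xe << 0 → word 0xd1ee
word = 0xd1ee → big-endian bytes:
  [0]=0xd1  [1]=0xee

d1 ee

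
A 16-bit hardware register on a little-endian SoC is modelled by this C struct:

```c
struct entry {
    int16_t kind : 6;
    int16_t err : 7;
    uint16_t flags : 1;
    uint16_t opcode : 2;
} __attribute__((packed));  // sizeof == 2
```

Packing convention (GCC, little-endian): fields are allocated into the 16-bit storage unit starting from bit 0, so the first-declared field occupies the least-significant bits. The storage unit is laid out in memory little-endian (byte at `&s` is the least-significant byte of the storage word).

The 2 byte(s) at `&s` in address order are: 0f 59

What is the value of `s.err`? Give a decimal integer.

-28

[0]=0x0f [1]=0x59 (little-endian) → word 0x590f
kind [0+:6] = (word>>0) & 0x3f = 15
err [6+:7] = (word>>6) & 0x7f = 100  ←
flags [13+:1] = (word>>13) & 0x1 = 0
opcode [14+:2] = (word>>14) & 0x3 = 1
err signed 7b, MSB=1: 100 - 128 = -28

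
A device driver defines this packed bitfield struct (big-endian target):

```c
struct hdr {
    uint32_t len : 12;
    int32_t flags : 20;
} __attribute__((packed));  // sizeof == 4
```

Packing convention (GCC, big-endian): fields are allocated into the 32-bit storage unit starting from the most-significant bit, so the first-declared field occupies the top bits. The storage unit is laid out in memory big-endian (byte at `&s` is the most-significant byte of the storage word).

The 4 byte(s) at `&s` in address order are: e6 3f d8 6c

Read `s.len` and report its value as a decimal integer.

[0]=0xe6 [1]=0x3f [2]=0xd8 [3]=0x6c (big-endian) → word 0xe63fd86c
len [20+:12] = (word>>20) & 0xfff = 3683  ←
flags [0+:20] = (word>>0) & 0xfffff = 1038444

3683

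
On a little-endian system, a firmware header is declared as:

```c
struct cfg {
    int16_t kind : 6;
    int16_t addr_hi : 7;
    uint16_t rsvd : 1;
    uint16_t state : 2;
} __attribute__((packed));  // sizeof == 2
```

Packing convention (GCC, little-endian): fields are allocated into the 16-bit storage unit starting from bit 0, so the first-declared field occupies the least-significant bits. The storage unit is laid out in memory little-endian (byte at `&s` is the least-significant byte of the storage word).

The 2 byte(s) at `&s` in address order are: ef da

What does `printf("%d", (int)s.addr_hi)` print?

[0]=0xef [1]=0xda (little-endian) → word 0xdaef
kind:6 @ bit 0 → (0xdaef>>0)&0x3f = 0x2f
addr_hi:7 @ bit 6 → (0xdaef>>6)&0x7f = 0x6b  ←
rsvd:1 @ bit 13 → (0xdaef>>13)&0x1 = 0x0
state:2 @ bit 14 → (0xdaef>>14)&0x3 = 0x3
addr_hi signed 7b, MSB=1: 107 - 128 = -21

-21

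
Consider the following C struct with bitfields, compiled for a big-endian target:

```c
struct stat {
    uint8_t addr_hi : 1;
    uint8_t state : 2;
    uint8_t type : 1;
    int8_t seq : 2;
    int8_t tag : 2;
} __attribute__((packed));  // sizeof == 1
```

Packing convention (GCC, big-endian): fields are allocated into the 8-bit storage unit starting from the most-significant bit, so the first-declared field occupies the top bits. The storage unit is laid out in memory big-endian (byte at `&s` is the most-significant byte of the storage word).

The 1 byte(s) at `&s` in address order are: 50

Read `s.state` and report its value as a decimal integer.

[0]=0x50 (big-endian) → word 0x50
addr_hi:1 @ bit 7 → (0x50>>7)&0x1 = 0x0
state:2 @ bit 5 → (0x50>>5)&0x3 = 0x2  ←
type:1 @ bit 4 → (0x50>>4)&0x1 = 0x1
seq:2 @ bit 2 → (0x50>>2)&0x3 = 0x0
tag:2 @ bit 0 → (0x50>>0)&0x3 = 0x0

2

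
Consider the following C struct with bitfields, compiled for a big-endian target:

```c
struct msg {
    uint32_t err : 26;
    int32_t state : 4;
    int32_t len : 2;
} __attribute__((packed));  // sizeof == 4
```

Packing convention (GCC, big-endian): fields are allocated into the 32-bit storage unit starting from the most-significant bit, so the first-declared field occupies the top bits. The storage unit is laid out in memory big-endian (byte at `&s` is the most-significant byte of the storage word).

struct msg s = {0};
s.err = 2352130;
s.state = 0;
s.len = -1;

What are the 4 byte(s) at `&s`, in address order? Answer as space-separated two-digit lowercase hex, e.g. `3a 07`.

[6+:26] err=2352130 & 0x3ffffff = 0x23e402; word=0x08f90080
[2+:4] state=0 & 0xf = 0x0; word=0x08f90080
[0+:2] len=-1 & 0x3 = 0x3; word=0x08f90083
word = 0x08f90083 → big-endian bytes:
  [0]=0x08  [1]=0xf9  [2]=0x00  [3]=0x83

08 f9 00 83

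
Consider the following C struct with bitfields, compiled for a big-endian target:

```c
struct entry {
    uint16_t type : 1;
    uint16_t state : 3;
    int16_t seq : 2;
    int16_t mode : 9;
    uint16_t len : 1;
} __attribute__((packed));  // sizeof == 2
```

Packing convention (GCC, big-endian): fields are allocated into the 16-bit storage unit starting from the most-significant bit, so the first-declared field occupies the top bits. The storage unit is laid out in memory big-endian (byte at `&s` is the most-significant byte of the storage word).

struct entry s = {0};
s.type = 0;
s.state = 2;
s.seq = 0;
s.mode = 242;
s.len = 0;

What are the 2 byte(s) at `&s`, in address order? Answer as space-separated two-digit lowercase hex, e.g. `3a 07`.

[15+:1] type=0 & 0x1 = 0x0; word=0x0000
[12+:3] state=2 & 0x7 = 0x2; word=0x2000
[10+:2] seq=0 & 0x3 = 0x0; word=0x2000
[1+:9] mode=242 & 0x1ff = 0xf2; word=0x21e4
[0+:1] len=0 & 0x1 = 0x0; word=0x21e4
word = 0x21e4 → big-endian bytes:
  [0]=0x21  [1]=0xe4

21 e4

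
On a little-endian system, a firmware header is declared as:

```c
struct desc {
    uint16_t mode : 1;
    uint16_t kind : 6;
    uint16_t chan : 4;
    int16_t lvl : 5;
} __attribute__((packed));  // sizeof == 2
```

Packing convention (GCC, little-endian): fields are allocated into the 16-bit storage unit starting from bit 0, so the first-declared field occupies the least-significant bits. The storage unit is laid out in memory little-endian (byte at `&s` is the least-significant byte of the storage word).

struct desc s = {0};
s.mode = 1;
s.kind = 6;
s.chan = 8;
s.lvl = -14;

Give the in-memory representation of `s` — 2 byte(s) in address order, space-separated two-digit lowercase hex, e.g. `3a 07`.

mode (1b) val=1 bits=0x1 at bit 0: 0x0001
kind (6b) val=6 bits=0x6 at bit 1: 0x000d
chan (4b) val=8 bits=0x8 at bit 7: 0x040d
lvl (5b) val=-14 bits=0x12 at bit 11: 0x940d
word = 0x940d → little-endian bytes:
  [0]=0x0d  [1]=0x94

0d 94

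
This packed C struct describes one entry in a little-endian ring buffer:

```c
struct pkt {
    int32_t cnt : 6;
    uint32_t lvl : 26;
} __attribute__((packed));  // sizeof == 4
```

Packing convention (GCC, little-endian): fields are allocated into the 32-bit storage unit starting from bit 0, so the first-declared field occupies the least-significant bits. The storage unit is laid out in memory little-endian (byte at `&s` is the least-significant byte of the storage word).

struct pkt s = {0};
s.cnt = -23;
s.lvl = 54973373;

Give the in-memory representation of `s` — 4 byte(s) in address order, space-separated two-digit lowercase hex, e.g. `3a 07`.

69 ef b4 d1

cnt (6b) val=-23 bits=0x29 at bit 0: 0x00000029
lvl (26b) val=54973373 bits=0x346d3bd at bit 6: 0xd1b4ef69
word = 0xd1b4ef69 → little-endian bytes:
  [0]=0x69  [1]=0xef  [2]=0xb4  [3]=0xd1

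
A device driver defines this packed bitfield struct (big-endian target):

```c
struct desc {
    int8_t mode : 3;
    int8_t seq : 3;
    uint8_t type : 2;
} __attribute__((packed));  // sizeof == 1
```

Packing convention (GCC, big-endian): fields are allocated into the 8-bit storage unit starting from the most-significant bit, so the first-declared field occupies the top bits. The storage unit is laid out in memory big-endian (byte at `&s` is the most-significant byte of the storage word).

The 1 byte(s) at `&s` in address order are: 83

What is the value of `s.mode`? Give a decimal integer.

-4

[0]=0x83 (big-endian) → word 0x83
mode [5+:3] = (word>>5) & 0x7 = 4  ←
seq [2+:3] = (word>>2) & 0x7 = 0
type [0+:2] = (word>>0) & 0x3 = 3
mode signed 3b, MSB=1: 4 - 8 = -4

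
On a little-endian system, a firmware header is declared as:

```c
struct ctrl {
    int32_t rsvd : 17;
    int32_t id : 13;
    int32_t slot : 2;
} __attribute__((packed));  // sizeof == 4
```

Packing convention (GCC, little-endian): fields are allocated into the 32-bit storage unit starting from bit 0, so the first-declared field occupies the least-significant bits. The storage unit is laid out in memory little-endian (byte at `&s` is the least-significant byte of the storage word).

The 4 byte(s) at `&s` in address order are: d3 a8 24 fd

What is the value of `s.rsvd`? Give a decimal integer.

43219

[0]=0xd3 [1]=0xa8 [2]=0x24 [3]=0xfd (little-endian) → word 0xfd24a8d3
rsvd [0+:17] = (word>>0) & 0x1ffff = 43219  ←
id [17+:13] = (word>>17) & 0x1fff = 7826
slot [30+:2] = (word>>30) & 0x3 = 3
rsvd signed 17b, MSB=0: value = 43219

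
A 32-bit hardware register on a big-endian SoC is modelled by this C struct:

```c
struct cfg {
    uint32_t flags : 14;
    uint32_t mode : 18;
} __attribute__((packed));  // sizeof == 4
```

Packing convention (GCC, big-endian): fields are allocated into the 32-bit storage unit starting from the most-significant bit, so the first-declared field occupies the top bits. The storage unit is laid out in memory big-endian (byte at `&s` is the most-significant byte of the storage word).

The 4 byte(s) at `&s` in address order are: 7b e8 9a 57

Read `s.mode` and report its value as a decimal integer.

[0]=0x7b [1]=0xe8 [2]=0x9a [3]=0x57 (big-endian) → word 0x7be89a57
flags:14 @ bit 18 → (0x7be89a57>>18)&0x3fff = 0x1efa
mode:18 @ bit 0 → (0x7be89a57>>0)&0x3ffff = 0x9a57  ←

39511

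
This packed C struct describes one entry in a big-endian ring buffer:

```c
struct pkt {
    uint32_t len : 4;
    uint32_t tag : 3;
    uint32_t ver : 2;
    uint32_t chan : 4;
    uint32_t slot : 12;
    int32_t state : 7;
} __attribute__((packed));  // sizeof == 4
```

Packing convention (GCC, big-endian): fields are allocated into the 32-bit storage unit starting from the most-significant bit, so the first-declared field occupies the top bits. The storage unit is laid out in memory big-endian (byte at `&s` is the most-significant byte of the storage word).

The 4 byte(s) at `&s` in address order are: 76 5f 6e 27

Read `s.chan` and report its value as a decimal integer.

11

[0]=0x76 [1]=0x5f [2]=0x6e [3]=0x27 (big-endian) → word 0x765f6e27
len:4 @ bit 28 → (0x765f6e27>>28)&0xf = 0x7
tag:3 @ bit 25 → (0x765f6e27>>25)&0x7 = 0x3
ver:2 @ bit 23 → (0x765f6e27>>23)&0x3 = 0x0
chan:4 @ bit 19 → (0x765f6e27>>19)&0xf = 0xb  ←
slot:12 @ bit 7 → (0x765f6e27>>7)&0xfff = 0xedc
state:7 @ bit 0 → (0x765f6e27>>0)&0x7f = 0x27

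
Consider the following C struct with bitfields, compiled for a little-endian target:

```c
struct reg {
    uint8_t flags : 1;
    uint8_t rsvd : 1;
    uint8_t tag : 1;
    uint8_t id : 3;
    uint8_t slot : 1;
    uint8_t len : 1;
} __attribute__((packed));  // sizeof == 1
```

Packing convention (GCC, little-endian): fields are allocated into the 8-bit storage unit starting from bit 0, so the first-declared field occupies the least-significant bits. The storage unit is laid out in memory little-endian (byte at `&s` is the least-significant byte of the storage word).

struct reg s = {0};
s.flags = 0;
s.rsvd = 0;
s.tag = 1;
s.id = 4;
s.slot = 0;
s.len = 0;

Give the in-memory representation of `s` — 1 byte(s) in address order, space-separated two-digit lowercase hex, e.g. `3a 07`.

[0+:1] flags=0 & 0x1 = 0x0; word=0x00
[1+:1] rsvd=0 & 0x1 = 0x0; word=0x00
[2+:1] tag=1 & 0x1 = 0x1; word=0x04
[3+:3] id=4 & 0x7 = 0x4; word=0x24
[6+:1] slot=0 & 0x1 = 0x0; word=0x24
[7+:1] len=0 & 0x1 = 0x0; word=0x24
word = 0x24 → little-endian bytes:
  [0]=0x24

24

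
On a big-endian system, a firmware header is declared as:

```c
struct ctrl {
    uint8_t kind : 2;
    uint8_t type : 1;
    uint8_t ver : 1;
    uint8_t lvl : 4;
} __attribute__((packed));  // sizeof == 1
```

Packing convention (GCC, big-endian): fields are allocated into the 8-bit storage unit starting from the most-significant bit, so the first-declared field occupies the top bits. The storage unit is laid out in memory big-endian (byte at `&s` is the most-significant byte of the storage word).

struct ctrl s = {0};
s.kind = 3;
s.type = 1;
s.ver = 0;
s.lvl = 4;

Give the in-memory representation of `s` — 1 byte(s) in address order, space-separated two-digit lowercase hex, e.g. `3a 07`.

e4

[6+:2] kind=3 & 0x3 = 0x3; word=0xc0
[5+:1] type=1 & 0x1 = 0x1; word=0xe0
[4+:1] ver=0 & 0x1 = 0x0; word=0xe0
[0+:4] lvl=4 & 0xf = 0x4; word=0xe4
word = 0xe4 → big-endian bytes:
  [0]=0xe4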